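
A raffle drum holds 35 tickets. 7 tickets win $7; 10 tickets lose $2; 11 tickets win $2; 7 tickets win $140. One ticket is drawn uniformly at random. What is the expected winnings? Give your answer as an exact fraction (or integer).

E[payout] = (7/35)·7 + (10/35)·(-2) + (11/35)·2 + (7/35)·140 = 1031/35

1031/35 dollars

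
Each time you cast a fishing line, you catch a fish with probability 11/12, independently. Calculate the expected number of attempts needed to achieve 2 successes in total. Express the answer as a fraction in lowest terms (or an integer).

24/11

By linearity (sum of 2 independent geometric waits), E[trials] = 2/p = 2/(11/12) = 24/11.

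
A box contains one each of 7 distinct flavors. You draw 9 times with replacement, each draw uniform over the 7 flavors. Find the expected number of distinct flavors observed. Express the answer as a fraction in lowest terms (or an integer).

30275911/5764801

Let Xⱼ=1 if type j appears at least once. P(Xⱼ=1) = 1 − ((7−1)/7)^9 = 30275911/40353607.
E[#distinct] = 7·30275911/40353607 = 30275911/5764801.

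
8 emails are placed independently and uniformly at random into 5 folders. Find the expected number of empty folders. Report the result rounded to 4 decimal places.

Let Xⱼ=1 if folder j is empty. P(Xⱼ=1) = ((5-1)/5)^8 = 65536/390625.
By linearity, E[#empty] = 5·65536/390625 = 65536/78125.
≈ 0.8389

0.8389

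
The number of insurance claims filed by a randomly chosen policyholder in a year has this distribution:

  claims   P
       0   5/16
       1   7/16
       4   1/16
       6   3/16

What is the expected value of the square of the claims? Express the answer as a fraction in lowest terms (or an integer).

131/16

E[X²] = (5/16)·0 + (7/16)·1 + (1/16)·16 + (3/16)·36
     = 131/16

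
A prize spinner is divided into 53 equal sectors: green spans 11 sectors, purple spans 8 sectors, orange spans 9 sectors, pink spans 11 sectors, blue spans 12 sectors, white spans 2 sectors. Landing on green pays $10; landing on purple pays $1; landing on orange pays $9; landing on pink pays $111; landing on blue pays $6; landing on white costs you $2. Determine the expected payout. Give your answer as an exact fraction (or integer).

E[payout] = (11/53)·10 + (8/53)·1 + (9/53)·9 + (11/53)·111 + (12/53)·6 + (2/53)·(-2) = 1488/53

1488/53 dollars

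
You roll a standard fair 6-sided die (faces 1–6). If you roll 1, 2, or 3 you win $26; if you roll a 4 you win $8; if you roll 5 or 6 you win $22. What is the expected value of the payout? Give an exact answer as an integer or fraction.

65/3 dollars

E[payout] = (1/6)·8 + (1/3)·22 + (1/2)·26 = 65/3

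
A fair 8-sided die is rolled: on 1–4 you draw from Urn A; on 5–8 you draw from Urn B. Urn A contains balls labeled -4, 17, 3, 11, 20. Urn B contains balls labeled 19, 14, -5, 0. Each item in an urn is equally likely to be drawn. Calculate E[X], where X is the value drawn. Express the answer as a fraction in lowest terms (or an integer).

E[X | Urn A] = (-4 + 17 + 3 + 11 + 20)/5 = 47/5
E[X | Urn B] = (19 + 14 − 5 + 0)/4 = 7
E[X] = (1/2)·47/5 + (1/2)·7 = 41/5

41/5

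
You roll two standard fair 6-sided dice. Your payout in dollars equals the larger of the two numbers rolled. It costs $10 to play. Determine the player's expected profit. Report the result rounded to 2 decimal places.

-$5.53

Distribution of the larger of the two numbers rolled: 1 w.p. 1/36, 2 w.p. 1/12, 3 w.p. 5/36, 4 w.p. 7/36, 5 w.p. 1/4, 6 w.p. 11/36
E[payout] = (1/36)·1 + (1/12)·2 + (5/36)·3 + (7/36)·4 + (1/4)·5 + (11/36)·6 = 161/36
Expected profit = 161/36 − 10 = -199/36 ≈ -$5.53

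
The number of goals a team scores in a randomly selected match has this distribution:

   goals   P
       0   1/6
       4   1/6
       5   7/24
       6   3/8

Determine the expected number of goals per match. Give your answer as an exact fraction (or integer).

35/8

E[X] = (1/6)·0 + (1/6)·4 + (7/24)·5 + (3/8)·6
     = 35/8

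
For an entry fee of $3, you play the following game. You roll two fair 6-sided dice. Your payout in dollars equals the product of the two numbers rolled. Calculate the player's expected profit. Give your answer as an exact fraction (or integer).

Distribution of the product of the two numbers rolled: 1 w.p. 1/36, 2 w.p. 1/18, 3 w.p. 1/18, 4 w.p. 1/12, 5 w.p. 1/18, 6 w.p. 1/9, …
E[payout] = (1/36)·1 + (1/18)·2 + (1/18)·3 + (1/12)·4 + (1/18)·5 + (1/9)·6 + (1/18)·8 + (1/36)·9 + (1/18)·10 + (1/9)·12 + (1/18)·15 + (1/36)·16 + (1/18)·18 + (1/18)·20 + (1/18)·24 + (1/36)·25 + (1/18)·30 + (1/36)·36 = 49/4
Expected profit = 49/4 − 3 = 37/4

37/4 dollars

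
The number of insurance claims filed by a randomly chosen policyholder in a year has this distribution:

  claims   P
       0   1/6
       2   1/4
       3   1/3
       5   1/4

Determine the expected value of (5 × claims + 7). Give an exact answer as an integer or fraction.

83/4

E[5x+7] = (1/6)·7 + (1/4)·17 + (1/3)·22 + (1/4)·32
     = 83/4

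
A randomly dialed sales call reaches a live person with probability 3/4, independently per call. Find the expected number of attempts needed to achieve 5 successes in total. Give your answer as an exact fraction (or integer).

20/3

By linearity (sum of 5 independent geometric waits), E[trials] = 5/p = 5/(3/4) = 20/3.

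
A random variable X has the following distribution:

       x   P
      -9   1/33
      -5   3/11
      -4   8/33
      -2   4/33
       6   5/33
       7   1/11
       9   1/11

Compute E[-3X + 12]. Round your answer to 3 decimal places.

E[-3x+12] = (1/33)·39 + (3/11)·27 + (8/33)·24 + (4/33)·18 + (5/33)·(-6) + (1/11)·(-9) + (1/11)·(-15)
     = 148/11 ≈ 13.455

13.455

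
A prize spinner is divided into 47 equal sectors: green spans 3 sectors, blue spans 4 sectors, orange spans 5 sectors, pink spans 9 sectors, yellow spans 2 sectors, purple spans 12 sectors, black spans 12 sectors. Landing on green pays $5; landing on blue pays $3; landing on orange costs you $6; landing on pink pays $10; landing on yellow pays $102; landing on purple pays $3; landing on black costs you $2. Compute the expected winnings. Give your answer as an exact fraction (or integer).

E[payout] = (3/47)·5 + (4/47)·3 + (5/47)·(-6) + (9/47)·10 + (2/47)·102 + (12/47)·3 + (12/47)·(-2) = 303/47

303/47 dollars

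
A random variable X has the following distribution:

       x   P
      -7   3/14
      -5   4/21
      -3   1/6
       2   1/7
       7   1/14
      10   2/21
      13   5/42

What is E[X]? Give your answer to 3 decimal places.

0.333

E[X] = (3/14)·(-7) + (4/21)·(-5) + (1/6)·(-3) + (1/7)·2 + (1/14)·7 + (2/21)·10 + (5/42)·13
     = 1/3 ≈ 0.333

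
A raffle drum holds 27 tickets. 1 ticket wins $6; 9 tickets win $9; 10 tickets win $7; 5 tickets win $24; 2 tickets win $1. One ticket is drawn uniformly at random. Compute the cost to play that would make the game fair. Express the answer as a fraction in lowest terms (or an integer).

31/3 dollars

E[payout] = (1/27)·6 + (9/27)·9 + (10/27)·7 + (5/27)·24 + (2/27)·1 = 31/3
Fair fee = E[payout] = 31/3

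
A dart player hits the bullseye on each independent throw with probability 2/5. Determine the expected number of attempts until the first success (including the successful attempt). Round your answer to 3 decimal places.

2.500

For a geometric distribution, E[trials] = 1/p = 1/(2/5) = 5/2.
≈ 2.500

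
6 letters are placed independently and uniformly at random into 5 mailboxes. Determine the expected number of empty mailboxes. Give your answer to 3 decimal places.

1.311

Let Xⱼ=1 if mailbox j is empty. P(Xⱼ=1) = ((5-1)/5)^6 = 4096/15625.
By linearity, E[#empty] = 5·4096/15625 = 4096/3125.
≈ 1.311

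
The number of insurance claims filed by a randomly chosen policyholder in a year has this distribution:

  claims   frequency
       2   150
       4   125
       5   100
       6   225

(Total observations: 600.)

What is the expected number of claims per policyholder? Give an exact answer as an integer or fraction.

53/12

Total = 600, so P(claims=2) = 150/600, etc.
E[X] = (1/4)·2 + (5/24)·4 + (1/6)·5 + (3/8)·6
     = 53/12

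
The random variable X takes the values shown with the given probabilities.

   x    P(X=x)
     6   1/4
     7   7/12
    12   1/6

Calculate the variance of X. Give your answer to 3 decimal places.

E[X] = (1/4)·6 + (7/12)·7 + (1/6)·12 = 91/12
E[X²] = (1/4)·36 + (7/12)·49 + (1/6)·144 = 739/12
Var(X) = 739/12 − (91/12)² = 587/144 ≈ 4.076

4.076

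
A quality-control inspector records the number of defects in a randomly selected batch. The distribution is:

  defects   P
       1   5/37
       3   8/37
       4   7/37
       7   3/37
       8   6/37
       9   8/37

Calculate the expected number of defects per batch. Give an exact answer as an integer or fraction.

198/37

E[X] = (5/37)·1 + (8/37)·3 + (7/37)·4 + (3/37)·7 + (6/37)·8 + (8/37)·9
     = 198/37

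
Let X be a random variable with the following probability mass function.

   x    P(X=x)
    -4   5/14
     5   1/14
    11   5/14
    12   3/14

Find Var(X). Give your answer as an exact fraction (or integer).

E[X] = (5/14)·(-4) + (1/14)·5 + (5/14)·11 + (3/14)·12 = 38/7
E[X²] = (5/14)·16 + (1/14)·25 + (5/14)·121 + (3/14)·144 = 571/7
Var(X) = 571/7 − (38/7)² = 2553/49

2553/49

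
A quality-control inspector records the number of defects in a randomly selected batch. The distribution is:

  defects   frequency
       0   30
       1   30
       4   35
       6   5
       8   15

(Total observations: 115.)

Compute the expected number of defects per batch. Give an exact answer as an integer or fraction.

Total = 115, so P(defects=0) = 30/115, etc.
E[X] = (6/23)·0 + (6/23)·1 + (7/23)·4 + (1/23)·6 + (3/23)·8
     = 64/23

64/23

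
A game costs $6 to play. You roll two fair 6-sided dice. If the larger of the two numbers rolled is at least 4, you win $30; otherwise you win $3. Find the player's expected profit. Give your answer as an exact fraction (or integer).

E[payout] = (1/4)·3 + (3/4)·30 = 93/4
Expected profit = 93/4 − 6 = 69/4

69/4 dollars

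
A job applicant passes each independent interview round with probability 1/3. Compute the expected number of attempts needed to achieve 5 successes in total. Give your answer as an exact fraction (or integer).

15

By linearity (sum of 5 independent geometric waits), E[trials] = 5/p = 5/(1/3) = 15.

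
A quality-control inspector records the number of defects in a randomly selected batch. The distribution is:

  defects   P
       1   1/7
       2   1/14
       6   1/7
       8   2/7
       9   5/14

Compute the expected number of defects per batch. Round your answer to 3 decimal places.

6.643

E[X] = (1/7)·1 + (1/14)·2 + (1/7)·6 + (2/7)·8 + (5/14)·9
     = 93/14 ≈ 6.643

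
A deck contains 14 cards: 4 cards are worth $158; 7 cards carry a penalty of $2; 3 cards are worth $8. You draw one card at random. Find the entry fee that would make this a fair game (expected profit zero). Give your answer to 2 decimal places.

E[payout] = (4/14)·158 + (7/14)·(-2) + (3/14)·8 = 321/7
Fair fee = E[payout] = 321/7 ≈ $45.86

$45.86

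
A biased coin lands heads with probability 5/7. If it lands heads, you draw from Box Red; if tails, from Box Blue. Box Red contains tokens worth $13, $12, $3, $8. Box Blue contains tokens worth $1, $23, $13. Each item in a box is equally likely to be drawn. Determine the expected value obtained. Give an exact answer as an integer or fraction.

209/21 dollars

E[X | Box Red] = (13 + 12 + 3 + 8)/4 = 9
E[X | Box Blue] = (1 + 23 + 13)/3 = 37/3
E[X] = (5/7)·9 + (2/7)·37/3 = 209/21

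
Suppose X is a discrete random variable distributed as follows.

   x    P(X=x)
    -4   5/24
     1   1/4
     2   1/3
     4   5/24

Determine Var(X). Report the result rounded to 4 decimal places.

E[X] = (5/24)·(-4) + (1/4)·1 + (1/3)·2 + (5/24)·4 = 11/12
E[X²] = (5/24)·16 + (1/4)·1 + (1/3)·4 + (5/24)·16 = 33/4
Var(X) = 33/4 − (11/12)² = 1067/144 ≈ 7.4097

7.4097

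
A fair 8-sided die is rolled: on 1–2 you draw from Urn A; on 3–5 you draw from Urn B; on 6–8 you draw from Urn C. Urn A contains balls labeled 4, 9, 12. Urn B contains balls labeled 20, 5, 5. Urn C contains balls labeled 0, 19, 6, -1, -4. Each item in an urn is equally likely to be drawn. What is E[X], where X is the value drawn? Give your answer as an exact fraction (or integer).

E[X | Urn A] = (4 + 9 + 12)/3 = 25/3
E[X | Urn B] = (20 + 5 + 5)/3 = 10
E[X | Urn C] = (0 + 19 + 6 − 1 − 4)/5 = 4
E[X] = (1/4)·25/3 + (3/8)·10 + (3/8)·4 = 22/3

22/3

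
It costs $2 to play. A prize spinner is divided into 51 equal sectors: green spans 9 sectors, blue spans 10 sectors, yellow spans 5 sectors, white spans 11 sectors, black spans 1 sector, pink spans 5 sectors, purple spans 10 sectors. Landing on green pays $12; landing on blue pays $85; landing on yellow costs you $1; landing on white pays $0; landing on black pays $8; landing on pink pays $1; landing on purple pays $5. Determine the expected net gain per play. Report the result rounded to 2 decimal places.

$17.92

E[payout] = (9/51)·12 + (10/51)·85 + (5/51)·(-1) + (11/51)·0 + (1/51)·8 + (5/51)·1 + (10/51)·5 = 1016/51
Expected profit = 1016/51 − 2 = 914/51 ≈ $17.92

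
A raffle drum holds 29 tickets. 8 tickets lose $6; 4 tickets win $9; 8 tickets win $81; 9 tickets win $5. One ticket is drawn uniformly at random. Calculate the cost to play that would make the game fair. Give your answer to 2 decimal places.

E[payout] = (8/29)·(-6) + (4/29)·9 + (8/29)·81 + (9/29)·5 = 681/29
Fair fee = E[payout] = 681/29 ≈ $23.48

$23.48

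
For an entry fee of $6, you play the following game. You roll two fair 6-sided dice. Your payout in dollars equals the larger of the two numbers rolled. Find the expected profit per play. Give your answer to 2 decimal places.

Distribution of the larger of the two numbers rolled: 1 w.p. 1/36, 2 w.p. 1/12, 3 w.p. 5/36, 4 w.p. 7/36, 5 w.p. 1/4, 6 w.p. 11/36
E[payout] = (1/36)·1 + (1/12)·2 + (5/36)·3 + (7/36)·4 + (1/4)·5 + (11/36)·6 = 161/36
Expected profit = 161/36 − 6 = -55/36 ≈ -$1.53

-$1.53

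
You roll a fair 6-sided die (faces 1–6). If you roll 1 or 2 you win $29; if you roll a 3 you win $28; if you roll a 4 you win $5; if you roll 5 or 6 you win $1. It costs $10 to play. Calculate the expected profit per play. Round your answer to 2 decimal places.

$5.50

E[payout] = (1/3)·1 + (1/6)·5 + (1/6)·28 + (1/3)·29 = 31/2
Expected profit = 31/2 − 10 = 11/2 ≈ $5.50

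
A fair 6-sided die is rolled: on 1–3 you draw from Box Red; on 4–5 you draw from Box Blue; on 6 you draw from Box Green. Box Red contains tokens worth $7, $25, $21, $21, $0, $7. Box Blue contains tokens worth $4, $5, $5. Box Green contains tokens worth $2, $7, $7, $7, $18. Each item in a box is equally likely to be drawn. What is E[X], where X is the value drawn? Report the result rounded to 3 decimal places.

E[X | Box Red] = (7 + 25 + 21 + 21 + 0 + 7)/6 = 27/2
E[X | Box Blue] = (4 + 5 + 5)/3 = 14/3
E[X | Box Green] = (2 + 7 + 7 + 7 + 18)/5 = 41/5
E[X] = (1/2)·27/2 + (1/3)·14/3 + (1/6)·41/5 = 1741/180 ≈ 9.672

$9.672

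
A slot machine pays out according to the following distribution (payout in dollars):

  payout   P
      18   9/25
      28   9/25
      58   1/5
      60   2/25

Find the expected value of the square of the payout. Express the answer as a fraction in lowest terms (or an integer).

E[X²] = (9/25)·324 + (9/25)·784 + (1/5)·3364 + (2/25)·3600
     = 33992/25

33992/25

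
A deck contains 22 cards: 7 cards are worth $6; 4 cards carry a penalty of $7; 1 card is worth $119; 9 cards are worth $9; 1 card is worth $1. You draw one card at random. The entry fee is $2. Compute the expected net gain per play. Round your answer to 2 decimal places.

E[payout] = (7/22)·6 + (4/22)·(-7) + (1/22)·119 + (9/22)·9 + (1/22)·1 = 215/22
Expected profit = 215/22 − 2 = 171/22 ≈ $7.77

$7.77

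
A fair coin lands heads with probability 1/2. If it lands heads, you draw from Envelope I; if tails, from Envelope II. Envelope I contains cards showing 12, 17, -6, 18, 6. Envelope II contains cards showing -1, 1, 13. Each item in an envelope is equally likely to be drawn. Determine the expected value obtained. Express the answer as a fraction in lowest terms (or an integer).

E[X | Envelope I] = (12 + 17 − 6 + 18 + 6)/5 = 47/5
E[X | Envelope II] = (-1 + 1 + 13)/3 = 13/3
E[X] = (1/2)·47/5 + (1/2)·13/3 = 103/15

103/15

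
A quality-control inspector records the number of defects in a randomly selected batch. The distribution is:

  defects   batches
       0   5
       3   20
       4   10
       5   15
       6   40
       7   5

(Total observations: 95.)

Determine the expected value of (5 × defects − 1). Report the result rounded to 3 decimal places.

Total = 95, so P(defects=0) = 5/95, etc.
E[5x-1] = (1/19)·(-1) + (4/19)·14 + (2/19)·19 + (3/19)·24 + (8/19)·29 + (1/19)·34
     = 431/19 ≈ 22.684

22.684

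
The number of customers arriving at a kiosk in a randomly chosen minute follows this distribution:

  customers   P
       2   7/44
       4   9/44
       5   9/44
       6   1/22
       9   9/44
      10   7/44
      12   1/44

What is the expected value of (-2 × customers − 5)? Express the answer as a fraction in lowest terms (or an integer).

E[-2x-5] = (7/44)·(-9) + (9/44)·(-13) + (9/44)·(-15) + (1/22)·(-17) + (9/44)·(-23) + (7/44)·(-25) + (1/44)·(-29)
     = -190/11

-190/11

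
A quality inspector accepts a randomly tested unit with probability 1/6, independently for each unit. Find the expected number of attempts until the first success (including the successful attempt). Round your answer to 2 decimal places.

6.00

For a geometric distribution, E[trials] = 1/p = 1/(1/6) = 6.
≈ 6.00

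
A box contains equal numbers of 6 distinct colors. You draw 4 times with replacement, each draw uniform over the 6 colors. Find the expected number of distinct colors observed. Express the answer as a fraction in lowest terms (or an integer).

Let Xⱼ=1 if type j appears at least once. P(Xⱼ=1) = 1 − ((6−1)/6)^4 = 671/1296.
E[#distinct] = 6·671/1296 = 671/216.

671/216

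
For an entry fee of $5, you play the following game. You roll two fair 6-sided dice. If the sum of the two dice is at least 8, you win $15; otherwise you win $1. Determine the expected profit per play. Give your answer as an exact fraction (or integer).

11/6 dollars

E[payout] = (7/12)·1 + (5/12)·15 = 41/6
Expected profit = 41/6 − 5 = 11/6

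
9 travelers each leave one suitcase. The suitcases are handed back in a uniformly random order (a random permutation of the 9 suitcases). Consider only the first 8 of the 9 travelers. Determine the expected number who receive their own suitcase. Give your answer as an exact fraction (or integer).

8/9

Let Xᵢ = 1 if person i gets their own suitcase. For each i, P(Xᵢ=1) = 1/9.
By linearity of expectation, E[X₁+…+X_8] = 8·(1/9) = 8/9.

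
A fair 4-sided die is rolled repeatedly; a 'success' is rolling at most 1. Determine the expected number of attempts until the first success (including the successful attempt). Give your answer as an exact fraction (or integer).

4

For a geometric distribution, E[trials] = 1/p = 1/(1/4) = 4.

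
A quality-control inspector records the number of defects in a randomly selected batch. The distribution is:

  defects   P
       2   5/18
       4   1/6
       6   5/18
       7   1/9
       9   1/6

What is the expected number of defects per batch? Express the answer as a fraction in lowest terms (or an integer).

31/6

E[X] = (5/18)·2 + (1/6)·4 + (5/18)·6 + (1/9)·7 + (1/6)·9
     = 31/6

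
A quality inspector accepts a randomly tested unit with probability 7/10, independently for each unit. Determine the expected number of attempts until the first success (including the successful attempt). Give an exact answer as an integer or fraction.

10/7

For a geometric distribution, E[trials] = 1/p = 1/(7/10) = 10/7.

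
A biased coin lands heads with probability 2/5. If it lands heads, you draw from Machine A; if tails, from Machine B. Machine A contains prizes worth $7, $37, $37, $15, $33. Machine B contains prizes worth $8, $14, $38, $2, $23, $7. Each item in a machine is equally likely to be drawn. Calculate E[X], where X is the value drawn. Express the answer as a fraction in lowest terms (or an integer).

E[X | Machine A] = (7 + 37 + 37 + 15 + 33)/5 = 129/5
E[X | Machine B] = (8 + 14 + 38 + 2 + 23 + 7)/6 = 46/3
E[X] = (2/5)·129/5 + (3/5)·46/3 = 488/25

488/25 dollars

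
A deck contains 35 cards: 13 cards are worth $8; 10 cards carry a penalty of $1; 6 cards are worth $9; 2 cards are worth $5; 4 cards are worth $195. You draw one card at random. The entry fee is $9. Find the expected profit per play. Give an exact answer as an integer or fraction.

89/5 dollars

E[payout] = (13/35)·8 + (10/35)·(-1) + (6/35)·9 + (2/35)·5 + (4/35)·195 = 134/5
Expected profit = 134/5 − 9 = 89/5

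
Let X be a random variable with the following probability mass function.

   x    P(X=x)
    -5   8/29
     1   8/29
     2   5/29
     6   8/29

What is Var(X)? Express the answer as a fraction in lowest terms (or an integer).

E[X] = (8/29)·(-5) + (8/29)·1 + (5/29)·2 + (8/29)·6 = 26/29
E[X²] = (8/29)·25 + (8/29)·1 + (5/29)·4 + (8/29)·36 = 516/29
Var(X) = 516/29 − (26/29)² = 14288/841

14288/841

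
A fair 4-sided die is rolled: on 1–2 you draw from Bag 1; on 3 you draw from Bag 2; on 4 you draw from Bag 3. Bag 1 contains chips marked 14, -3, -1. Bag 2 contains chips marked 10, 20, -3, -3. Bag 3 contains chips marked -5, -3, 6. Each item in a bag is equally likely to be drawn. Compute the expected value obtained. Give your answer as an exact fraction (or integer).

E[X | Bag 1] = (14 − 3 − 1)/3 = 10/3
E[X | Bag 2] = (10 + 20 − 3 − 3)/4 = 6
E[X | Bag 3] = (-5 − 3 + 6)/3 = -2/3
E[X] = (1/2)·10/3 + (1/4)·6 + (1/4)·(-2/3) = 3

3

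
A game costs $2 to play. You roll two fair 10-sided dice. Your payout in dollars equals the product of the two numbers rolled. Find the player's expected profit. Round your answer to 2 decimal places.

Distribution of the product of the two numbers rolled: 1 w.p. 1/100, 2 w.p. 1/50, 3 w.p. 1/50, 4 w.p. 3/100, 5 w.p. 1/50, 6 w.p. 1/25, …
E[payout] = (1/100)·1 + (1/50)·2 + (1/50)·3 + (3/100)·4 + (1/50)·5 + (1/25)·6 + (1/50)·7 + (1/25)·8 + (3/100)·9 + (1/25)·10 + (1/25)·12 + (1/50)·14 + (1/50)·15 + (3/100)·16 + (1/25)·18 + (1/25)·20 + (1/50)·21 + (1/25)·24 + (1/100)·25 + (1/50)·27 + (1/50)·28 + (1/25)·30 + (1/50)·32 + (1/50)·35 + (3/100)·36 + (1/25)·40 + (1/50)·42 + (1/50)·45 + (1/50)·48 + (1/100)·49 + (1/50)·50 + (1/50)·54 + (1/50)·56 + (1/50)·60 + (1/50)·63 + (1/100)·64 + (1/50)·70 + (1/50)·72 + (1/50)·80 + (1/100)·81 + (1/50)·90 + (1/100)·100 = 121/4
Expected profit = 121/4 − 2 = 113/4 ≈ $28.25

$28.25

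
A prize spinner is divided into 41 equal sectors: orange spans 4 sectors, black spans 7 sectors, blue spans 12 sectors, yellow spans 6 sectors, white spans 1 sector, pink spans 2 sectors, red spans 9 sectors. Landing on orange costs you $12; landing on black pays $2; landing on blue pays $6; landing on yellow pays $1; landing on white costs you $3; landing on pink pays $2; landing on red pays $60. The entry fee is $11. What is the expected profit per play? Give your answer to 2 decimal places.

E[payout] = (4/41)·(-12) + (7/41)·2 + (12/41)·6 + (6/41)·1 + (1/41)·(-3) + (2/41)·2 + (9/41)·60 = 585/41
Expected profit = 585/41 − 11 = 134/41 ≈ $3.27

$3.27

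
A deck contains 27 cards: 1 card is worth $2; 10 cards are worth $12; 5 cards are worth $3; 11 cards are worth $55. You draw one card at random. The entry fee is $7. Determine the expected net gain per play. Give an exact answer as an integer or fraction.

553/27 dollars

E[payout] = (1/27)·2 + (10/27)·12 + (5/27)·3 + (11/27)·55 = 742/27
Expected profit = 742/27 − 7 = 553/27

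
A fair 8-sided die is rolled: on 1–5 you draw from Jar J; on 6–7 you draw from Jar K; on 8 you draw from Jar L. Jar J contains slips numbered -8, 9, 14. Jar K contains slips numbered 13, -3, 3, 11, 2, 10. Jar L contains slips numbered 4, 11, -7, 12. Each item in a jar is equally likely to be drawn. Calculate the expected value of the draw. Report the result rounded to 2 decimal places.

E[X | Jar J] = (-8 + 9 + 14)/3 = 5
E[X | Jar K] = (13 − 3 + 3 + 11 + 2 + 10)/6 = 6
E[X | Jar L] = (4 + 11 − 7 + 12)/4 = 5
E[X] = (5/8)·5 + (1/4)·6 + (1/8)·5 = 21/4 ≈ 5.25

5.25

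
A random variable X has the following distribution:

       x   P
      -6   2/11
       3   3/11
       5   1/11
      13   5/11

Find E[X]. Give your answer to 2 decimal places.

6.09

E[X] = (2/11)·(-6) + (3/11)·3 + (1/11)·5 + (5/11)·13
     = 67/11 ≈ 6.09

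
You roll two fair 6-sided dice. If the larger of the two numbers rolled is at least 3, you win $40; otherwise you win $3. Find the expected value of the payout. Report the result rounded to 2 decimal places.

E[payout] = (1/9)·3 + (8/9)·40 = 323/9
≈ $35.89

$35.89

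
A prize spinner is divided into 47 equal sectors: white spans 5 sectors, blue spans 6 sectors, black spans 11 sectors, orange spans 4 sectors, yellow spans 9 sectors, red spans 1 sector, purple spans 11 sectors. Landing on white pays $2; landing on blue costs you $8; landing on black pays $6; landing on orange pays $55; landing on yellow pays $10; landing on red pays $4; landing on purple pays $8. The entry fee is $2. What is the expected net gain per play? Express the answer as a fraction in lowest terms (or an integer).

336/47 dollars

E[payout] = (5/47)·2 + (6/47)·(-8) + (11/47)·6 + (4/47)·55 + (9/47)·10 + (1/47)·4 + (11/47)·8 = 430/47
Expected profit = 430/47 − 2 = 336/47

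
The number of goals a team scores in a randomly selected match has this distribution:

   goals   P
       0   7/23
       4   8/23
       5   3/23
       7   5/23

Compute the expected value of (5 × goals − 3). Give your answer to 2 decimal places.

E[5x-3] = (7/23)·(-3) + (8/23)·17 + (3/23)·22 + (5/23)·32
     = 341/23 ≈ 14.83

14.83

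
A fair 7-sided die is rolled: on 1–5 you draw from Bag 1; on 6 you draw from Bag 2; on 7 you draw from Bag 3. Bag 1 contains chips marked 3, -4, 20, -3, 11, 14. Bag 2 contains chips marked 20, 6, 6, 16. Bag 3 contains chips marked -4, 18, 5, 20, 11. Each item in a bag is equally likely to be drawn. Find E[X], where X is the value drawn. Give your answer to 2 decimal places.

8.02

E[X | Bag 1] = (3 − 4 + 20 − 3 + 11 + 14)/6 = 41/6
E[X | Bag 2] = (20 + 6 + 6 + 16)/4 = 12
E[X | Bag 3] = (-4 + 18 + 5 + 20 + 11)/5 = 10
E[X] = (5/7)·41/6 + (1/7)·12 + (1/7)·10 = 337/42 ≈ 8.02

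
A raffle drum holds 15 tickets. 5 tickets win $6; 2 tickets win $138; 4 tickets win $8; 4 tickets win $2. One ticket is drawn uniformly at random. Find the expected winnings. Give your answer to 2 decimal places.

$23.07

E[payout] = (5/15)·6 + (2/15)·138 + (4/15)·8 + (4/15)·2 = 346/15
≈ $23.07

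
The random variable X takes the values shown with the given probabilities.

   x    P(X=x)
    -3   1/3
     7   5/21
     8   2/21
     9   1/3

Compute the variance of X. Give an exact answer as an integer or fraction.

4138/147

E[X] = (1/3)·(-3) + (5/21)·7 + (2/21)·8 + (1/3)·9 = 31/7
E[X²] = (1/3)·9 + (5/21)·49 + (2/21)·64 + (1/3)·81 = 1003/21
Var(X) = 1003/21 − (31/7)² = 4138/147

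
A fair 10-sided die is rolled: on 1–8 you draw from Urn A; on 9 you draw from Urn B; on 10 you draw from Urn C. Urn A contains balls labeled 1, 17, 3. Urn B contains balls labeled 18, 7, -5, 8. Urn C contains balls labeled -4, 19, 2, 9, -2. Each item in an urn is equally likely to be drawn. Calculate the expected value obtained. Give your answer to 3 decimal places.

E[X | Urn A] = (1 + 17 + 3)/3 = 7
E[X | Urn B] = (18 + 7 − 5 + 8)/4 = 7
E[X | Urn C] = (-4 + 19 + 2 + 9 − 2)/5 = 24/5
E[X] = (4/5)·7 + (1/10)·7 + (1/10)·24/5 = 339/50 ≈ 6.780

6.780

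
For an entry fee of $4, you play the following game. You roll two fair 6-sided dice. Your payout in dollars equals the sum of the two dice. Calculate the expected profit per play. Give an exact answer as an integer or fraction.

$3

Distribution of the sum of the two dice: 2 w.p. 1/36, 3 w.p. 1/18, 4 w.p. 1/12, 5 w.p. 1/9, 6 w.p. 5/36, 7 w.p. 1/6, …
E[payout] = (1/36)·2 + (1/18)·3 + (1/12)·4 + (1/9)·5 + (5/36)·6 + (1/6)·7 + (5/36)·8 + (1/9)·9 + (1/12)·10 + (1/18)·11 + (1/36)·12 = 7
Expected profit = 7 − 4 = 3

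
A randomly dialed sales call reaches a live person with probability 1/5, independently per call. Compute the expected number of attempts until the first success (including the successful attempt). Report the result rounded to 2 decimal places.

For a geometric distribution, E[trials] = 1/p = 1/(1/5) = 5.
≈ 5.00

5.00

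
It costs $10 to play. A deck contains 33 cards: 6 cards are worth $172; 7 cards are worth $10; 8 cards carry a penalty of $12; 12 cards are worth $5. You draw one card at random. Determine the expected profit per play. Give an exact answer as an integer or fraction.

736/33 dollars

E[payout] = (6/33)·172 + (7/33)·10 + (8/33)·(-12) + (12/33)·5 = 1066/33
Expected profit = 1066/33 − 10 = 736/33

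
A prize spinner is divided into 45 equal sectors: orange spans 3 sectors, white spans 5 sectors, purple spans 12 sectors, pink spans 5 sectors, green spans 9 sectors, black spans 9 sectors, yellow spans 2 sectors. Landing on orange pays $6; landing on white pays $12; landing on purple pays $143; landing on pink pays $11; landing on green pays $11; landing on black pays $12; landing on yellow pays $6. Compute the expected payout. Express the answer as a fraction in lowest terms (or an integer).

2068/45 dollars

E[payout] = (3/45)·6 + (5/45)·12 + (12/45)·143 + (5/45)·11 + (9/45)·11 + (9/45)·12 + (2/45)·6 = 2068/45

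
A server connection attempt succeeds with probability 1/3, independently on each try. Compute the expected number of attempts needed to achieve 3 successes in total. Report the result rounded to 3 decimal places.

9.000

By linearity (sum of 3 independent geometric waits), E[trials] = 3/p = 3/(1/3) = 9.
≈ 9.000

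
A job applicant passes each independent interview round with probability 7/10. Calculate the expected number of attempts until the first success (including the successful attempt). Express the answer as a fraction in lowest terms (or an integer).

For a geometric distribution, E[trials] = 1/p = 1/(7/10) = 10/7.

10/7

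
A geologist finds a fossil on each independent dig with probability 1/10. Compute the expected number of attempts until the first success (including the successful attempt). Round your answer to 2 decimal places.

10.00

For a geometric distribution, E[trials] = 1/p = 1/(1/10) = 10.
≈ 10.00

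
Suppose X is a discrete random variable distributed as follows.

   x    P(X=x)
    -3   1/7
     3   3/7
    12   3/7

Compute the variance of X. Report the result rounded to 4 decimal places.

30.8571

E[X] = (1/7)·(-3) + (3/7)·3 + (3/7)·12 = 6
E[X²] = (1/7)·9 + (3/7)·9 + (3/7)·144 = 468/7
Var(X) = 468/7 − (6)² = 216/7 ≈ 30.8571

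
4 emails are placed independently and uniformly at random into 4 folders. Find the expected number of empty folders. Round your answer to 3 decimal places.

Let Xⱼ=1 if folder j is empty. P(Xⱼ=1) = ((4-1)/4)^4 = 81/256.
By linearity, E[#empty] = 4·81/256 = 81/64.
≈ 1.266

1.266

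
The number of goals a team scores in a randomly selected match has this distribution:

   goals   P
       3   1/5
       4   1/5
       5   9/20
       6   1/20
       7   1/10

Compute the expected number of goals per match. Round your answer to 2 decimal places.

4.65

E[X] = (1/5)·3 + (1/5)·4 + (9/20)·5 + (1/20)·6 + (1/10)·7
     = 93/20 ≈ 4.65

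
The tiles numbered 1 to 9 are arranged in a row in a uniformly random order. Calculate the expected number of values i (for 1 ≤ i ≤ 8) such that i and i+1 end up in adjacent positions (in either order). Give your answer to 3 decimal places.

1.778

For each i ∈ {1,…,8}, let Xᵢ = 1 if i and i+1 are adjacent. P(Xᵢ=1) = 2·(9−1)!/9! = 2/9.
By linearity, E[ΣXᵢ] = (8)·(2/9) = 16/9.
≈ 1.778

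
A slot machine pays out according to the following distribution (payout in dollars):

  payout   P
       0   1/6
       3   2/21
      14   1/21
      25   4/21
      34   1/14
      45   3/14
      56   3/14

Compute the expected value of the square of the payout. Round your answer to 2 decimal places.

1317.74

E[X²] = (1/6)·0 + (2/21)·9 + (1/21)·196 + (4/21)·625 + (1/14)·1156 + (3/14)·2025 + (3/14)·3136
     = 55345/42 ≈ 1317.74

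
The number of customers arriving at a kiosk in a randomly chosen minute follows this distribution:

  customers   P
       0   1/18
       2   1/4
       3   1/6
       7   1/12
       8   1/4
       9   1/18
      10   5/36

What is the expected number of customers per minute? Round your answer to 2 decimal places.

E[X] = (1/18)·0 + (1/4)·2 + (1/6)·3 + (1/12)·7 + (1/4)·8 + (1/18)·9 + (5/36)·10
     = 197/36 ≈ 5.47

5.47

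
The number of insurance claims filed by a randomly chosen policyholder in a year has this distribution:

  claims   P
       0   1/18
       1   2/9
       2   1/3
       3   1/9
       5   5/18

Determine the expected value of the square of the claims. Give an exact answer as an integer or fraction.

E[X²] = (1/18)·0 + (2/9)·1 + (1/3)·4 + (1/9)·9 + (5/18)·25
     = 19/2

19/2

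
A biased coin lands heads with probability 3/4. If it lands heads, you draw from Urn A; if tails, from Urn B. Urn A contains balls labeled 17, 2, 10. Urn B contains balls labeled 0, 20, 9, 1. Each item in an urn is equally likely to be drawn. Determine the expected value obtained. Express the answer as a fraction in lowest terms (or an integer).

E[X | Urn A] = (17 + 2 + 10)/3 = 29/3
E[X | Urn B] = (0 + 20 + 9 + 1)/4 = 15/2
E[X] = (3/4)·29/3 + (1/4)·15/2 = 73/8

73/8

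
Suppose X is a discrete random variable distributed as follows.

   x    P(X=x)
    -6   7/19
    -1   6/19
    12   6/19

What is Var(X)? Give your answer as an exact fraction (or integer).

20742/361

E[X] = (7/19)·(-6) + (6/19)·(-1) + (6/19)·12 = 24/19
E[X²] = (7/19)·36 + (6/19)·1 + (6/19)·144 = 1122/19
Var(X) = 1122/19 − (24/19)² = 20742/361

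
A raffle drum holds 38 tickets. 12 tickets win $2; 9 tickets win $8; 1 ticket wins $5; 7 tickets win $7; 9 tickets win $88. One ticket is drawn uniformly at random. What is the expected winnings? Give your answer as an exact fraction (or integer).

471/19 dollars

E[payout] = (12/38)·2 + (9/38)·8 + (1/38)·5 + (7/38)·7 + (9/38)·88 = 471/19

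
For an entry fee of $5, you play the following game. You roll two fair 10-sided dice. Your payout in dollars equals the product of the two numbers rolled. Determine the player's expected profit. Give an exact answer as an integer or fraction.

101/4 dollars

Distribution of the product of the two numbers rolled: 1 w.p. 1/100, 2 w.p. 1/50, 3 w.p. 1/50, 4 w.p. 3/100, 5 w.p. 1/50, 6 w.p. 1/25, …
E[payout] = (1/100)·1 + (1/50)·2 + (1/50)·3 + (3/100)·4 + (1/50)·5 + (1/25)·6 + (1/50)·7 + (1/25)·8 + (3/100)·9 + (1/25)·10 + (1/25)·12 + (1/50)·14 + (1/50)·15 + (3/100)·16 + (1/25)·18 + (1/25)·20 + (1/50)·21 + (1/25)·24 + (1/100)·25 + (1/50)·27 + (1/50)·28 + (1/25)·30 + (1/50)·32 + (1/50)·35 + (3/100)·36 + (1/25)·40 + (1/50)·42 + (1/50)·45 + (1/50)·48 + (1/100)·49 + (1/50)·50 + (1/50)·54 + (1/50)·56 + (1/50)·60 + (1/50)·63 + (1/100)·64 + (1/50)·70 + (1/50)·72 + (1/50)·80 + (1/100)·81 + (1/50)·90 + (1/100)·100 = 121/4
Expected profit = 121/4 − 5 = 101/4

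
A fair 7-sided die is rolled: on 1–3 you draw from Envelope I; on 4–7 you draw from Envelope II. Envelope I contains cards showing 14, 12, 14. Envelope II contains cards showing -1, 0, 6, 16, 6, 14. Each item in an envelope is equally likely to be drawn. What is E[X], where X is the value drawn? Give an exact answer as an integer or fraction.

202/21

E[X | Envelope I] = (14 + 12 + 14)/3 = 40/3
E[X | Envelope II] = (-1 + 0 + 6 + 16 + 6 + 14)/6 = 41/6
E[X] = (3/7)·40/3 + (4/7)·41/6 = 202/21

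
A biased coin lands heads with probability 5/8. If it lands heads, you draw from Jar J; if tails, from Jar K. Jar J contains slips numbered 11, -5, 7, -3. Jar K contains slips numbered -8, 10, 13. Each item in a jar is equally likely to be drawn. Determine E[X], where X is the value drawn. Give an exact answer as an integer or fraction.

E[X | Jar J] = (11 − 5 + 7 − 3)/4 = 5/2
E[X | Jar K] = (-8 + 10 + 13)/3 = 5
E[X] = (5/8)·5/2 + (3/8)·5 = 55/16

55/16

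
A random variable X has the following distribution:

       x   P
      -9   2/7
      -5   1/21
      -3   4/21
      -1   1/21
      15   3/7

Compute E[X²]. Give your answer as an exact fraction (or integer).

E[X²] = (2/7)·81 + (1/21)·25 + (4/21)·9 + (1/21)·1 + (3/7)·225
     = 2573/21

2573/21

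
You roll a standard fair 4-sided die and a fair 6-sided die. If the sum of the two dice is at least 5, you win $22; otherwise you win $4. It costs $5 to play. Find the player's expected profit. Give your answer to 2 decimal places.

$12.50

E[payout] = (1/4)·4 + (3/4)·22 = 35/2
Expected profit = 35/2 − 5 = 25/2 ≈ $12.50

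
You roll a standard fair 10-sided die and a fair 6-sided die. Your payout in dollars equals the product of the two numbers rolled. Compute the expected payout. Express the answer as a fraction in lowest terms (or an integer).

77/4 dollars

Distribution of the product of the two numbers rolled: 1 w.p. 1/60, 2 w.p. 1/30, 3 w.p. 1/30, 4 w.p. 1/20, 5 w.p. 1/30, 6 w.p. 1/15, …
E[payout] = (1/60)·1 + (1/30)·2 + (1/30)·3 + (1/20)·4 + (1/30)·5 + (1/15)·6 + (1/60)·7 + (1/20)·8 + (1/30)·9 + (1/20)·10 + (1/15)·12 + (1/60)·14 + (1/30)·15 + (1/30)·16 + (1/20)·18 + (1/20)·20 + (1/60)·21 + (1/20)·24 + (1/60)·25 + (1/60)·27 + (1/60)·28 + (1/20)·30 + (1/60)·32 + (1/60)·35 + (1/30)·36 + (1/30)·40 + (1/60)·42 + (1/60)·45 + (1/60)·48 + (1/60)·50 + (1/60)·54 + (1/60)·60 = 77/4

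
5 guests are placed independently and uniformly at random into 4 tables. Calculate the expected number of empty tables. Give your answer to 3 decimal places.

0.949

Let Xⱼ=1 if table j is empty. P(Xⱼ=1) = ((4-1)/4)^5 = 243/1024.
By linearity, E[#empty] = 4·243/1024 = 243/256.
≈ 0.949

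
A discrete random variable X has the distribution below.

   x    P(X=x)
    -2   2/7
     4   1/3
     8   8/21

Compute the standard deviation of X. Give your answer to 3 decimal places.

4.043

E[X] = 80/21, E[X²] = 216/7
Var(X) = E[X²] − (E[X])² = 216/7 − 6400/441 = 7208/441
SD(X) = √(7208/441) ≈ 4.043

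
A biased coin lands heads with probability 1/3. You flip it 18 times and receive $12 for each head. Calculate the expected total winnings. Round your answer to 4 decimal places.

E[#heads] = 18·1/3 = 6 (linearity over flips).
E[winnings] = 12·6 = 72.
≈ 72.0000

$72.0000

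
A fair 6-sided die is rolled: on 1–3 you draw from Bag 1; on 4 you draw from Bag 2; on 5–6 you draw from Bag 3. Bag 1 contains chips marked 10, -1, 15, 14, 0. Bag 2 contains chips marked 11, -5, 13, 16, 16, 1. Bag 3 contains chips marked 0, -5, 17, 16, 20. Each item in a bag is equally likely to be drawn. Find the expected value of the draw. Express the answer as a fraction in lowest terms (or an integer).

E[X | Bag 1] = (10 − 1 + 15 + 14 + 0)/5 = 38/5
E[X | Bag 2] = (11 − 5 + 13 + 16 + 16 + 1)/6 = 26/3
E[X | Bag 3] = (0 − 5 + 17 + 16 + 20)/5 = 48/5
E[X] = (1/2)·38/5 + (1/6)·26/3 + (1/3)·48/5 = 76/9

76/9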